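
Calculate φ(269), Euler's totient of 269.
268

269 = 269
φ(n) = n × ∏(1 - 1/p) for each prime p dividing n
φ(269) = 269 × (1 - 1/269) = 268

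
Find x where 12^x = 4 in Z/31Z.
12

Baby-step giant-step with step n = ⌈√31⌉ = 6.
Baby steps 12^j mod 31 (j:value) for j=0..5: 0:1, 1:12, 2:20, 3:23, 4:28, 5:26.
Giant-step multiplier: 12^(-6) ≡ 12^(30-6) = 12^24 ≡ 16 (mod 31).
Giant steps γ_i = 4·16^i mod 31: γ_0=4, γ_1=2, γ_2=1 (in table at j=0).
x = i·n + j = 2·6 + 0 = 12.
Check: 12^12 ≡ 4 (mod 31).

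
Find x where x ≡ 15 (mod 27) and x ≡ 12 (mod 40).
852

Using Chinese Remainder Theorem:
M = 27 × 40 = 1080
M1 = 40, M2 = 27
y1 = 40^(-1) mod 27 = 25
y2 = 27^(-1) mod 40 = 3
x = (15×40×25 + 12×27×3) mod 1080 = 852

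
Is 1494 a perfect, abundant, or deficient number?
abundant

Proper divisors of 1494: sum = 1 + 2 + 3 + 6 + 9 + 18 + 83 + 166 + 249 + 498 + 747 = 1782
Since 1782 > 1494, 1494 is abundant.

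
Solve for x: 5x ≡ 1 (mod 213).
128

gcd(5, 213) = 1, so the inverse exists.
Extended Euclidean algorithm on (213, 5):
213 = 42 × 5 + 3  ⟹  3 = (1)·213 + (-42)·5
5 = 1 × 3 + 2  ⟹  2 = (-1)·213 + (43)·5
3 = 1 × 2 + 1  ⟹  1 = (2)·213 + (-85)·5
So (-85)·5 ≡ 1 (mod 213), i.e. 5^(-1) ≡ -85 ≡ 128 (mod 213).
Check: 5 × 128 = 640 ≡ 1 (mod 213)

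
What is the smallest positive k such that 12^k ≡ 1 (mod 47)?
23

47 is prime, so ord(12) divides φ(47) = 46.
Divisors of 46: 1, 2, 23, 46.
Repeated squaring: 12^1 ≡ 12, 12^2 ≡ 3, 12^4 ≡ 9, 12^8 ≡ 34, 12^16 ≡ 28, 12^32 ≡ 32 (mod 47).
Test 12^d mod 47 for each divisor d in increasing order:
12^1 ≡ 12
12^2 ≡ 3
12^23 = 12^16·12^4·12^2·12^1 ≡ 1  ← first divisor giving 1
The order is 23.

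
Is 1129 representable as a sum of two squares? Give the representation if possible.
20² + 27² (a=20, b=27)

Factorization: 1129 = 1129
By Fermat: n is sum of two squares iff every prime p ≡ 3 (mod 4) appears to even power.
All primes ≡ 3 (mod 4) appear to even power.
Search a = 0, 1, 2, … for 1129 - a² a perfect square: first hit at a = 20: 1129 - 400 = 729 = 27².
1129 = 20² + 27² = 400 + 729 ✓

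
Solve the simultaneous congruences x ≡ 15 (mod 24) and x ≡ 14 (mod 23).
543

Using Chinese Remainder Theorem:
M = 24 × 23 = 552
M1 = 23, M2 = 24
y1 = 23^(-1) mod 24 = 23
y2 = 24^(-1) mod 23 = 1
x = (15×23×23 + 14×24×1) mod 552 = 543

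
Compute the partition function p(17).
297

p(n) counts ways to write n as a sum of positive integers (order ignored).
Euler's pentagonal recurrence: p(k) = p(k-1) + p(k-2) - p(k-5) - p(k-7) + p(k-12) + p(k-15) - ... (offsets j(3j∓1)/2, signs ++--, p(0)=1, p(<0)=0).
DP table for k = 0..16: p(0)=1, p(1)=1, p(2)=2, p(3)=3, p(4)=5, p(5)=7, p(6)=11, p(7)=15, p(8)=22, p(9)=30, p(10)=42, p(11)=56, p(12)=77, p(13)=101, p(14)=135, p(15)=176, p(16)=231.
Final step: p(17) = p(16) + p(15) - p(12) - p(10) + p(5) + p(2)
= 231 + 176 - 77 - 42 + 7 + 2
= 297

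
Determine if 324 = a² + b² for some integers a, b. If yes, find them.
0² + 18² (a=0, b=18)

Factorization: 324 = 2^2 × 3^4
By Fermat: n is sum of two squares iff every prime p ≡ 3 (mod 4) appears to even power.
All primes ≡ 3 (mod 4) appear to even power.
Search a = 0, 1, 2, … for 324 - a² a perfect square: first hit at a = 0: 324 - 0 = 324 = 18².
324 = 0² + 18² = 0 + 324 ✓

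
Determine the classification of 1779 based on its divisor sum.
deficient

Proper divisors of 1779: sum = 1 + 3 + 593 = 597
Since 597 < 1779, 1779 is deficient.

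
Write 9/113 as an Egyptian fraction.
1/13 + 1/368 + 1/180198 + 1/48706798608

Greedy algorithm:
9/113: ceiling(113/9) = 13, use 1/13
4/1469: ceiling(1469/4) = 368, use 1/368
3/540592: ceiling(540592/3) = 180198, use 1/180198
1/48706798608: ceiling(48706798608/1) = 48706798608, use 1/48706798608
Result: 9/113 = 1/13 + 1/368 + 1/180198 + 1/48706798608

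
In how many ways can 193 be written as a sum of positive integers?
2168627105469

p(n) counts ways to write n as a sum of positive integers (order ignored).
Euler's pentagonal recurrence: p(k) = p(k-1) + p(k-2) - p(k-5) - p(k-7) + p(k-12) + p(k-15) - ... (offsets j(3j∓1)/2, signs ++--, p(0)=1, p(<0)=0).
DP table for k = 0..192: p(0)=1, p(1)=1, p(2)=2, p(3)=3, p(4)=5, p(5)=7, p(6)=11, p(7)=15, p(8)=22, p(9)=30, p(10)=42, p(11)=56, p(12)=77, p(13)=101, p(14)=135, p(15)=176, p(16)=231, p(17)=297, p(18)=385, p(19)=490, p(20)=627, p(21)=792, p(22)=1002, p(23)=1255, p(24)=1575, p(25)=1958, p(26)=2436, p(27)=3010, p(28)=3718, p(29)=4565, p(30)=5604, p(31)=6842, p(32)=8349, p(33)=10143, p(34)=12310, p(35)=14883, p(36)=17977, p(37)=21637, p(38)=26015, p(39)=31185, p(40)=37338, p(41)=44583, p(42)=53174, p(43)=63261, p(44)=75175, p(45)=89134, p(46)=105558, p(47)=124754, p(48)=147273, p(49)=173525, p(50)=204226, p(51)=239943, p(52)=281589, p(53)=329931, p(54)=386155, p(55)=451276, p(56)=526823, p(57)=614154, p(58)=715220, p(59)=831820, p(60)=966467, p(61)=1121505, p(62)=1300156, p(63)=1505499, p(64)=1741630, p(65)=2012558, p(66)=2323520, p(67)=2679689, p(68)=3087735, p(69)=3554345, p(70)=4087968, p(71)=4697205, p(72)=5392783, p(73)=6185689, p(74)=7089500, p(75)=8118264, p(76)=9289091, p(77)=10619863, p(78)=12132164, p(79)=13848650, p(80)=15796476, p(81)=18004327, p(82)=20506255, p(83)=23338469, p(84)=26543660, p(85)=30167357, p(86)=34262962, p(87)=38887673, p(88)=44108109, p(89)=49995925, p(90)=56634173, p(91)=64112359, p(92)=72533807, p(93)=82010177, p(94)=92669720, p(95)=104651419, p(96)=118114304, p(97)=133230930, p(98)=150198136, p(99)=169229875, p(100)=190569292, p(101)=214481126, p(102)=241265379, p(103)=271248950, p(104)=304801365, p(105)=342325709, p(106)=384276336, p(107)=431149389, p(108)=483502844, p(109)=541946240, p(110)=607163746, p(111)=679903203, p(112)=761002156, p(113)=851376628, p(114)=952050665, p(115)=1064144451, p(116)=1188908248, p(117)=1327710076, p(118)=1482074143, p(119)=1653668665, p(120)=1844349560, p(121)=2056148051, p(122)=2291320912, p(123)=2552338241, p(124)=2841940500, p(125)=3163127352, p(126)=3519222692, p(127)=3913864295, p(128)=4351078600, p(129)=4835271870, p(130)=5371315400, p(131)=5964539504, p(132)=6620830889, p(133)=7346629512, p(134)=8149040695, p(135)=9035836076, p(136)=10015581680, p(137)=11097645016, p(138)=12292341831, p(139)=13610949895, p(140)=15065878135, p(141)=16670689208, p(142)=18440293320, p(143)=20390982757, p(144)=22540654445, p(145)=24908858009, p(146)=27517052599, p(147)=30388671978, p(148)=33549419497, p(149)=37027355200, p(150)=40853235313, p(151)=45060624582, p(152)=49686288421, p(153)=54770336324, p(154)=60356673280, p(155)=66493182097, p(156)=73232243759, p(157)=80630964769, p(158)=88751778802, p(159)=97662728555, p(160)=107438159466, p(161)=118159068427, p(162)=129913904637, p(163)=142798995930, p(164)=156919475295, p(165)=172389800255, p(166)=189334822579, p(167)=207890420102, p(168)=228204732751, p(169)=250438925115, p(170)=274768617130, p(171)=301384802048, p(172)=330495499613, p(173)=362326859895, p(174)=397125074750, p(175)=435157697830, p(176)=476715857290, p(177)=522115831195, p(178)=571701605655, p(179)=625846753120, p(180)=684957390936, p(181)=749474411781, p(182)=819876908323, p(183)=896684817527, p(184)=980462880430, p(185)=1071823774337, p(186)=1171432692373, p(187)=1280011042268, p(188)=1398341745571, p(189)=1527273599625, p(190)=1667727404093, p(191)=1820701100652, p(192)=1987276856363.
Final step: p(193) = p(192) + p(191) - p(188) - p(186) + p(181) + p(178) - p(171) - p(167) + p(158) + p(153) - p(142) - p(136) + p(123) + p(116) - p(101) - p(93) + p(76) + p(67) - p(48) - p(38) + p(17) + p(6)
= 1987276856363 + 1820701100652 - 1398341745571 - 1171432692373 + 749474411781 + 571701605655 - 301384802048 - 207890420102 + 88751778802 + 54770336324 - 18440293320 - 10015581680 + 2552338241 + 1188908248 - 214481126 - 82010177 + 9289091 + 2679689 - 147273 - 26015 + 297 + 11
= 2168627105469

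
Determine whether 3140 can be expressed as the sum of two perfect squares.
2² + 56² (a=2, b=56)

Factorization: 3140 = 2^2 × 5 × 157
By Fermat: n is sum of two squares iff every prime p ≡ 3 (mod 4) appears to even power.
All primes ≡ 3 (mod 4) appear to even power.
Search a = 0, 1, 2, … for 3140 - a² a perfect square: first hit at a = 2: 3140 - 4 = 3136 = 56².
3140 = 2² + 56² = 4 + 3136 ✓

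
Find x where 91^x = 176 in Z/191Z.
107

Baby-step giant-step with step n = ⌈√191⌉ = 14.
Baby steps 91^j mod 191 (j:value) for j=0..13: 0:1, 1:91, 2:68, 3:76, 4:40, 5:11, 6:46, 7:175, 8:72, 9:58, 10:121, 11:124, 12:15, 13:28.
Giant-step multiplier: 91^(-14) ≡ 91^(190-14) = 91^176 ≡ 144 (mod 191).
Giant steps γ_i = 176·144^i mod 191: γ_0=176, γ_1=132, γ_2=99, γ_3=122, γ_4=187, γ_5=188, γ_6=141, γ_7=58 (in table at j=9).
x = i·n + j = 7·14 + 9 = 107.
Check: 91^107 ≡ 176 (mod 191).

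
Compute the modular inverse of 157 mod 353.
9

gcd(157, 353) = 1, so the inverse exists.
Extended Euclidean algorithm on (353, 157):
353 = 2 × 157 + 39  ⟹  39 = (1)·353 + (-2)·157
157 = 4 × 39 + 1  ⟹  1 = (-4)·353 + (9)·157
So (9)·157 ≡ 1 (mod 353), i.e. 157^(-1) ≡ 9 (mod 353).
Check: 157 × 9 = 1413 ≡ 1 (mod 353)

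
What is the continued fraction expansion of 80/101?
[0; 1, 3, 1, 4, 4]

Euclidean algorithm steps:
80 = 0 × 101 + 80
101 = 1 × 80 + 21
80 = 3 × 21 + 17
21 = 1 × 17 + 4
17 = 4 × 4 + 1
4 = 4 × 1 + 0
Continued fraction: [0; 1, 3, 1, 4, 4]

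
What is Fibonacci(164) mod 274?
263

Matrix identity: Q^n = [[F_(n+1), F_n], [F_n, F_(n-1)]] with Q = [[1,1],[1,0]].
n = 164 = 10100100₂. Square-and-multiply, entries mod 274:
Q^1 = [[1,1],[1,0]]
Q^2 = (Q^1)² = [[2,1],[1,1]]
Q^5 = (Q^2)²·Q = [[8,5],[5,3]]
Q^10 = (Q^5)² = [[89,55],[55,34]]
Q^20 = (Q^10)² = [[260,189],[189,71]]
Q^41 = (Q^20)²·Q = [[110,23],[23,87]]
Q^82 = (Q^41)² = [[25,147],[147,152]]
Q^164 = (Q^82)² = [[40,263],[263,51]]
F_164 mod 274 = Q^164[0][1] = 263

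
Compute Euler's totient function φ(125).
100

125 = 5^3
φ(n) = n × ∏(1 - 1/p) for each prime p dividing n
φ(125) = 125 × (1 - 1/5) = 100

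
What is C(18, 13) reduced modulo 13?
1

Using Lucas' theorem:
Write n=18 and k=13 in base 13:
n in base 13: [1, 5]
k in base 13: [1, 0]
C(18,13) mod 13 = ∏ C(n_i, k_i) mod 13
Digit binomials (mod 13): C(1,1) = 1; C(5,0) = 1
Product: 1 × 1 = 1 ≡ 1 (mod 13)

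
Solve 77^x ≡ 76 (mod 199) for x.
69

Baby-step giant-step with step n = ⌈√199⌉ = 15.
Baby steps 77^j mod 199 (j:value) for j=0..14: 0:1, 1:77, 2:158, 3:27, 4:89, 5:87, 6:132, 7:15, 8:160, 9:181, 10:7, 11:141, 12:111, 13:189, 14:26.
Giant-step multiplier: 77^(-15) ≡ 77^(198-15) = 77^183 ≡ 83 (mod 199).
Giant steps γ_i = 76·83^i mod 199: γ_0=76, γ_1=139, γ_2=194, γ_3=182, γ_4=181 (in table at j=9).
x = i·n + j = 4·15 + 9 = 69.
Check: 77^69 ≡ 76 (mod 199).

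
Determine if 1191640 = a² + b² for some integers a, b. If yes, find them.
Not possible

Factorization: 1191640 = 2^3 × 5 × 31^3
By Fermat: n is sum of two squares iff every prime p ≡ 3 (mod 4) appears to even power.
Prime(s) ≡ 3 (mod 4) with odd exponent: [(31, 3)]
Therefore 1191640 cannot be expressed as a² + b².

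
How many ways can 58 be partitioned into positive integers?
715220

p(n) counts ways to write n as a sum of positive integers (order ignored).
Euler's pentagonal recurrence: p(k) = p(k-1) + p(k-2) - p(k-5) - p(k-7) + p(k-12) + p(k-15) - ... (offsets j(3j∓1)/2, signs ++--, p(0)=1, p(<0)=0).
DP table for k = 0..57: p(0)=1, p(1)=1, p(2)=2, p(3)=3, p(4)=5, p(5)=7, p(6)=11, p(7)=15, p(8)=22, p(9)=30, p(10)=42, p(11)=56, p(12)=77, p(13)=101, p(14)=135, p(15)=176, p(16)=231, p(17)=297, p(18)=385, p(19)=490, p(20)=627, p(21)=792, p(22)=1002, p(23)=1255, p(24)=1575, p(25)=1958, p(26)=2436, p(27)=3010, p(28)=3718, p(29)=4565, p(30)=5604, p(31)=6842, p(32)=8349, p(33)=10143, p(34)=12310, p(35)=14883, p(36)=17977, p(37)=21637, p(38)=26015, p(39)=31185, p(40)=37338, p(41)=44583, p(42)=53174, p(43)=63261, p(44)=75175, p(45)=89134, p(46)=105558, p(47)=124754, p(48)=147273, p(49)=173525, p(50)=204226, p(51)=239943, p(52)=281589, p(53)=329931, p(54)=386155, p(55)=451276, p(56)=526823, p(57)=614154.
Final step: p(58) = p(57) + p(56) - p(53) - p(51) + p(46) + p(43) - p(36) - p(32) + p(23) + p(18) - p(7) - p(1)
= 614154 + 526823 - 329931 - 239943 + 105558 + 63261 - 17977 - 8349 + 1255 + 385 - 15 - 1
= 715220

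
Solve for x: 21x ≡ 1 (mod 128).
61

gcd(21, 128) = 1, so the inverse exists.
Extended Euclidean algorithm on (128, 21):
128 = 6 × 21 + 2  ⟹  2 = (1)·128 + (-6)·21
21 = 10 × 2 + 1  ⟹  1 = (-10)·128 + (61)·21
So (61)·21 ≡ 1 (mod 128), i.e. 21^(-1) ≡ 61 (mod 128).
Check: 21 × 61 = 1281 ≡ 1 (mod 128)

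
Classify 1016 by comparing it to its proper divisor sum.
deficient

Proper divisors of 1016: sum = 1 + 2 + 4 + 8 + 127 + 254 + 508 = 904
Since 904 < 1016, 1016 is deficient.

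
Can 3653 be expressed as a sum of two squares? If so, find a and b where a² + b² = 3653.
17² + 58² (a=17, b=58)

Factorization: 3653 = 13 × 281
By Fermat: n is sum of two squares iff every prime p ≡ 3 (mod 4) appears to even power.
All primes ≡ 3 (mod 4) appear to even power.
Search a = 0, 1, 2, … for 3653 - a² a perfect square: first hit at a = 17: 3653 - 289 = 3364 = 58².
3653 = 17² + 58² = 289 + 3364 ✓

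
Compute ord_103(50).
51

103 is prime, so ord(50) divides φ(103) = 102.
Divisors of 102: 1, 2, 3, 6, 17, 34, 51, 102.
Repeated squaring: 50^1 ≡ 50, 50^2 ≡ 28, 50^4 ≡ 63, 50^8 ≡ 55, 50^16 ≡ 38, 50^32 ≡ 2, 50^64 ≡ 4 (mod 103).
Test 50^d mod 103 for each divisor d in increasing order:
50^1 ≡ 50
50^2 ≡ 28
50^3 = 50^2·50^1 ≡ 61
50^6 = 50^4·50^2 ≡ 13
50^17 = 50^16·50^1 ≡ 46
50^34 = 50^32·50^2 ≡ 56
50^51 = 50^32·50^16·50^2·50^1 ≡ 1  ← first divisor giving 1
The order is 51.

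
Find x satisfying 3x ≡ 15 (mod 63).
x ≡ 5 (mod 21)

gcd(3, 63) = 3, which divides 15, so solutions exist.
Divide through by 3: x ≡ 5 (mod 21).
The coefficient of x is now 1, so x ≡ 5 (mod 21).
Check: 3 × 5 = 15 ≡ 15 (mod 63).
x ≡ 5 (mod 21), giving 3 solutions mod 63.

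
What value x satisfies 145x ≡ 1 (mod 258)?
121

gcd(145, 258) = 1, so the inverse exists.
Extended Euclidean algorithm on (258, 145):
258 = 1 × 145 + 113  ⟹  113 = (1)·258 + (-1)·145
145 = 1 × 113 + 32  ⟹  32 = (-1)·258 + (2)·145
113 = 3 × 32 + 17  ⟹  17 = (4)·258 + (-7)·145
32 = 1 × 17 + 15  ⟹  15 = (-5)·258 + (9)·145
17 = 1 × 15 + 2  ⟹  2 = (9)·258 + (-16)·145
15 = 7 × 2 + 1  ⟹  1 = (-68)·258 + (121)·145
So (121)·145 ≡ 1 (mod 258), i.e. 145^(-1) ≡ 121 (mod 258).
Check: 145 × 121 = 17545 ≡ 1 (mod 258)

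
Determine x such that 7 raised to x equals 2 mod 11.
3

Baby-step giant-step with step n = ⌈√11⌉ = 4.
Baby steps 7^j mod 11 (j:value) for j=0..3: 0:1, 1:7, 2:5, 3:2.
h = 2 is already in the table at j=3, so x = 3.
Check: 7^3 ≡ 2 (mod 11).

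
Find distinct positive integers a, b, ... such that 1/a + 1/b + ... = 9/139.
1/16 + 1/445 + 1/989680

Greedy algorithm:
9/139: ceiling(139/9) = 16, use 1/16
5/2224: ceiling(2224/5) = 445, use 1/445
1/989680: ceiling(989680/1) = 989680, use 1/989680
Result: 9/139 = 1/16 + 1/445 + 1/989680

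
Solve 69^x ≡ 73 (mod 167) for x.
157

Baby-step giant-step with step n = ⌈√167⌉ = 13.
Baby steps 69^j mod 167 (j:value) for j=0..12: 0:1, 1:69, 2:85, 3:20, 4:44, 5:30, 6:66, 7:45, 8:99, 9:151, 10:65, 11:143, 12:14.
Giant-step multiplier: 69^(-13) ≡ 69^(166-13) = 69^153 ≡ 51 (mod 167).
Giant steps γ_i = 73·51^i mod 167: γ_0=73, γ_1=49, γ_2=161, γ_3=28, γ_4=92, γ_5=16, γ_6=148, γ_7=33, γ_8=13, γ_9=162, γ_10=79, γ_11=21, γ_12=69 (in table at j=1).
x = i·n + j = 12·13 + 1 = 157.
Check: 69^157 ≡ 73 (mod 167).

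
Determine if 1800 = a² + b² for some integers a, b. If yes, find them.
6² + 42² (a=6, b=42)

Factorization: 1800 = 2^3 × 3^2 × 5^2
By Fermat: n is sum of two squares iff every prime p ≡ 3 (mod 4) appears to even power.
All primes ≡ 3 (mod 4) appear to even power.
Search a = 0, 1, 2, … for 1800 - a² a perfect square: first hit at a = 6: 1800 - 36 = 1764 = 42².
1800 = 6² + 42² = 36 + 1764 ✓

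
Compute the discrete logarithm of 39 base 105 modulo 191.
114

Baby-step giant-step with step n = ⌈√191⌉ = 14.
Baby steps 105^j mod 191 (j:value) for j=0..13: 0:1, 1:105, 2:138, 3:165, 4:135, 5:41, 6:103, 7:119, 8:80, 9:187, 10:153, 11:21, 12:104, 13:33.
Giant-step multiplier: 105^(-14) ≡ 105^(190-14) = 105^176 ≡ 92 (mod 191).
Giant steps γ_i = 39·92^i mod 191: γ_0=39, γ_1=150, γ_2=48, γ_3=23, γ_4=15, γ_5=43, γ_6=136, γ_7=97, γ_8=138 (in table at j=2).
x = i·n + j = 8·14 + 2 = 114.
Check: 105^114 ≡ 39 (mod 191).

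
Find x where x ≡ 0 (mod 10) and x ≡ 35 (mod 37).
220

Using Chinese Remainder Theorem:
M = 10 × 37 = 370
M1 = 37, M2 = 10
y1 = 37^(-1) mod 10 = 3
y2 = 10^(-1) mod 37 = 26
x = (0×37×3 + 35×10×26) mod 370 = 220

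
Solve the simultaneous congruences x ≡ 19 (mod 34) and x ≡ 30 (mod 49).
1549

Using Chinese Remainder Theorem:
M = 34 × 49 = 1666
M1 = 49, M2 = 34
y1 = 49^(-1) mod 34 = 25
y2 = 34^(-1) mod 49 = 13
x = (19×49×25 + 30×34×13) mod 1666 = 1549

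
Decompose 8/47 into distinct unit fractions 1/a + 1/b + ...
1/6 + 1/282

Greedy algorithm:
8/47: ceiling(47/8) = 6, use 1/6
1/282: ceiling(282/1) = 282, use 1/282
Result: 8/47 = 1/6 + 1/282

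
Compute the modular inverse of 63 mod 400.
127

gcd(63, 400) = 1, so the inverse exists.
Extended Euclidean algorithm on (400, 63):
400 = 6 × 63 + 22  ⟹  22 = (1)·400 + (-6)·63
63 = 2 × 22 + 19  ⟹  19 = (-2)·400 + (13)·63
22 = 1 × 19 + 3  ⟹  3 = (3)·400 + (-19)·63
19 = 6 × 3 + 1  ⟹  1 = (-20)·400 + (127)·63
So (127)·63 ≡ 1 (mod 400), i.e. 63^(-1) ≡ 127 (mod 400).
Check: 63 × 127 = 8001 ≡ 1 (mod 400)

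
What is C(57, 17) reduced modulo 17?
3

Using Lucas' theorem:
Write n=57 and k=17 in base 17:
n in base 17: [3, 6]
k in base 17: [1, 0]
C(57,17) mod 17 = ∏ C(n_i, k_i) mod 17
Digit binomials (mod 17): C(3,1) = 3; C(6,0) = 1
Product: 3 × 1 = 3 ≡ 3 (mod 17)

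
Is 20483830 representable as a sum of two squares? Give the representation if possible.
Not possible

Factorization: 20483830 = 2 × 5 × 127^3
By Fermat: n is sum of two squares iff every prime p ≡ 3 (mod 4) appears to even power.
Prime(s) ≡ 3 (mod 4) with odd exponent: [(127, 3)]
Therefore 20483830 cannot be expressed as a² + b².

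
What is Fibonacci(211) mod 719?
607

Matrix identity: Q^n = [[F_(n+1), F_n], [F_n, F_(n-1)]] with Q = [[1,1],[1,0]].
n = 211 = 11010011₂. Square-and-multiply, entries mod 719:
Q^1 = [[1,1],[1,0]]
Q^3 = (Q^1)²·Q = [[3,2],[2,1]]
Q^6 = (Q^3)² = [[13,8],[8,5]]
Q^13 = (Q^6)²·Q = [[377,233],[233,144]]
Q^26 = (Q^13)² = [[131,601],[601,249]]
Q^52 = (Q^26)² = [[168,457],[457,430]]
Q^105 = (Q^52)²·Q = [[588,522],[522,66]]
Q^211 = (Q^105)²·Q = [[470,607],[607,582]]
F_211 mod 719 = Q^211[0][1] = 607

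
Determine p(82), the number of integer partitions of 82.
20506255

p(n) counts ways to write n as a sum of positive integers (order ignored).
Euler's pentagonal recurrence: p(k) = p(k-1) + p(k-2) - p(k-5) - p(k-7) + p(k-12) + p(k-15) - ... (offsets j(3j∓1)/2, signs ++--, p(0)=1, p(<0)=0).
DP table for k = 0..81: p(0)=1, p(1)=1, p(2)=2, p(3)=3, p(4)=5, p(5)=7, p(6)=11, p(7)=15, p(8)=22, p(9)=30, p(10)=42, p(11)=56, p(12)=77, p(13)=101, p(14)=135, p(15)=176, p(16)=231, p(17)=297, p(18)=385, p(19)=490, p(20)=627, p(21)=792, p(22)=1002, p(23)=1255, p(24)=1575, p(25)=1958, p(26)=2436, p(27)=3010, p(28)=3718, p(29)=4565, p(30)=5604, p(31)=6842, p(32)=8349, p(33)=10143, p(34)=12310, p(35)=14883, p(36)=17977, p(37)=21637, p(38)=26015, p(39)=31185, p(40)=37338, p(41)=44583, p(42)=53174, p(43)=63261, p(44)=75175, p(45)=89134, p(46)=105558, p(47)=124754, p(48)=147273, p(49)=173525, p(50)=204226, p(51)=239943, p(52)=281589, p(53)=329931, p(54)=386155, p(55)=451276, p(56)=526823, p(57)=614154, p(58)=715220, p(59)=831820, p(60)=966467, p(61)=1121505, p(62)=1300156, p(63)=1505499, p(64)=1741630, p(65)=2012558, p(66)=2323520, p(67)=2679689, p(68)=3087735, p(69)=3554345, p(70)=4087968, p(71)=4697205, p(72)=5392783, p(73)=6185689, p(74)=7089500, p(75)=8118264, p(76)=9289091, p(77)=10619863, p(78)=12132164, p(79)=13848650, p(80)=15796476, p(81)=18004327.
Final step: p(82) = p(81) + p(80) - p(77) - p(75) + p(70) + p(67) - p(60) - p(56) + p(47) + p(42) - p(31) - p(25) + p(12) + p(5)
= 18004327 + 15796476 - 10619863 - 8118264 + 4087968 + 2679689 - 966467 - 526823 + 124754 + 53174 - 6842 - 1958 + 77 + 7
= 20506255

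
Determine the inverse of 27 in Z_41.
38

gcd(27, 41) = 1, so the inverse exists.
Extended Euclidean algorithm on (41, 27):
41 = 1 × 27 + 14  ⟹  14 = (1)·41 + (-1)·27
27 = 1 × 14 + 13  ⟹  13 = (-1)·41 + (2)·27
14 = 1 × 13 + 1  ⟹  1 = (2)·41 + (-3)·27
So (-3)·27 ≡ 1 (mod 41), i.e. 27^(-1) ≡ -3 ≡ 38 (mod 41).
Check: 27 × 38 = 1026 ≡ 1 (mod 41)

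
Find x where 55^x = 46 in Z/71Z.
49

Baby-step giant-step with step n = ⌈√71⌉ = 9.
Baby steps 55^j mod 71 (j:value) for j=0..8: 0:1, 1:55, 2:43, 3:22, 4:3, 5:23, 6:58, 7:66, 8:9.
Giant-step multiplier: 55^(-9) ≡ 55^(70-9) = 55^61 ≡ 35 (mod 71).
Giant steps γ_i = 46·35^i mod 71: γ_0=46, γ_1=48, γ_2=47, γ_3=12, γ_4=65, γ_5=3 (in table at j=4).
x = i·n + j = 5·9 + 4 = 49.
Check: 55^49 ≡ 46 (mod 71).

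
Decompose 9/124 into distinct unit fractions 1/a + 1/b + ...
1/14 + 1/868

Greedy algorithm:
9/124: ceiling(124/9) = 14, use 1/14
1/868: ceiling(868/1) = 868, use 1/868
Result: 9/124 = 1/14 + 1/868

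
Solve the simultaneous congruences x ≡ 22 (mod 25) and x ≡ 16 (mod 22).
522

Using Chinese Remainder Theorem:
M = 25 × 22 = 550
M1 = 22, M2 = 25
y1 = 22^(-1) mod 25 = 8
y2 = 25^(-1) mod 22 = 15
x = (22×22×8 + 16×25×15) mod 550 = 522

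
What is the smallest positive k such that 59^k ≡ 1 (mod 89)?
88

89 is prime, so ord(59) divides φ(89) = 88.
Divisors of 88: 1, 2, 4, 8, 11, 22, 44, 88.
Repeated squaring: 59^1 ≡ 59, 59^2 ≡ 10, 59^4 ≡ 11, 59^8 ≡ 32, 59^16 ≡ 45, 59^32 ≡ 67, 59^64 ≡ 39 (mod 89).
Test 59^d mod 89 for each divisor d in increasing order:
59^1 ≡ 59
59^2 ≡ 10
59^4 ≡ 11
59^8 ≡ 32
59^11 = 59^8·59^2·59^1 ≡ 12
59^22 = 59^16·59^4·59^2 ≡ 55
59^44 = 59^32·59^8·59^4 ≡ 88
59^88 = 59^64·59^16·59^8 ≡ 1  ← first divisor giving 1
The order is 88.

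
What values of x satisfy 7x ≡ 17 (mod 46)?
x ≡ 9 (mod 46)

gcd(7, 46) = 1, which divides 17, so solutions exist.
Find 7^(-1) mod 46 by the extended Euclidean algorithm:
46 = 6 × 7 + 4  ⟹  4 = (1)·46 + (-6)·7
7 = 1 × 4 + 3  ⟹  3 = (-1)·46 + (7)·7
4 = 1 × 3 + 1  ⟹  1 = (2)·46 + (-13)·7
So (-13)·7 ≡ 1 (mod 46), i.e. 7^(-1) ≡ -13 ≡ 33 (mod 46).
x ≡ 33 × 17 = 561 ≡ 9 (mod 46).
Check: 7 × 9 = 63 ≡ 17 (mod 46).
Unique solution: x ≡ 9 (mod 46)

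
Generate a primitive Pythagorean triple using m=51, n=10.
(2501, 1020, 2701)

Euclid's formula: a = m² - n², b = 2mn, c = m² + n²
m = 51, n = 10
a = 51² - 10² = 2601 - 100 = 2501
b = 2 × 51 × 10 = 1020
c = 51² + 10² = 2601 + 100 = 2701
Verification: 2501² + 1020² = 6255001 + 1040400 = 7295401 = 2701² ✓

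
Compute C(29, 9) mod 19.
10

Using Lucas' theorem:
Write n=29 and k=9 in base 19:
n in base 19: [1, 10]
k in base 19: [0, 9]
C(29,9) mod 19 = ∏ C(n_i, k_i) mod 19
Digit binomials (mod 19): C(1,0) = 1; C(10,9) = 10
Product: 1 × 10 = 10 ≡ 10 (mod 19)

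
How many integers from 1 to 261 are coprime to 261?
168

261 = 3^2 × 29
φ(n) = n × ∏(1 - 1/p) for each prime p dividing n
φ(261) = 261 × (1 - 1/3) × (1 - 1/29) = 168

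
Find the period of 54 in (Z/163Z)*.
81

163 is prime, so ord(54) divides φ(163) = 162.
Divisors of 162: 1, 2, 3, 6, 9, 18, 27, 54, 81, 162.
Repeated squaring: 54^1 ≡ 54, 54^2 ≡ 145, 54^4 ≡ 161, 54^8 ≡ 4, 54^16 ≡ 16, 54^32 ≡ 93, 54^64 ≡ 10, 54^128 ≡ 100 (mod 163).
Test 54^d mod 163 for each divisor d in increasing order:
54^1 ≡ 54
54^2 ≡ 145
54^3 = 54^2·54^1 ≡ 6
54^6 = 54^4·54^2 ≡ 36
54^9 = 54^8·54^1 ≡ 53
54^18 = 54^16·54^2 ≡ 38
54^27 = 54^16·54^8·54^2·54^1 ≡ 58
54^54 = 54^32·54^16·54^4·54^2 ≡ 104
54^81 = 54^64·54^16·54^1 ≡ 1  ← first divisor giving 1
The order is 81.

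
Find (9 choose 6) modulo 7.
0

Using Lucas' theorem:
Write n=9 and k=6 in base 7:
n in base 7: [1, 2]
k in base 7: [0, 6]
C(9,6) mod 7 = ∏ C(n_i, k_i) mod 7
Digit binomials (mod 7): C(1,0) = 1; C(2,6) = 0 (k_i > n_i)
Product: 1 × 0 = 0 ≡ 0 (mod 7)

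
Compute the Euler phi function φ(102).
32

102 = 2 × 3 × 17
φ(n) = n × ∏(1 - 1/p) for each prime p dividing n
φ(102) = 102 × (1 - 1/2) × (1 - 1/3) × (1 - 1/17) = 32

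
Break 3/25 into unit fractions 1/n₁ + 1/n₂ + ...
1/9 + 1/113 + 1/25425

Greedy algorithm:
3/25: ceiling(25/3) = 9, use 1/9
2/225: ceiling(225/2) = 113, use 1/113
1/25425: ceiling(25425/1) = 25425, use 1/25425
Result: 3/25 = 1/9 + 1/113 + 1/25425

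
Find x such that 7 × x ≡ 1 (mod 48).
7

gcd(7, 48) = 1, so the inverse exists.
Extended Euclidean algorithm on (48, 7):
48 = 6 × 7 + 6  ⟹  6 = (1)·48 + (-6)·7
7 = 1 × 6 + 1  ⟹  1 = (-1)·48 + (7)·7
So (7)·7 ≡ 1 (mod 48), i.e. 7^(-1) ≡ 7 (mod 48).
Check: 7 × 7 = 49 ≡ 1 (mod 48)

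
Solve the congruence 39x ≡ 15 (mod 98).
x ≡ 23 (mod 98)

gcd(39, 98) = 1, which divides 15, so solutions exist.
Find 39^(-1) mod 98 by the extended Euclidean algorithm:
98 = 2 × 39 + 20  ⟹  20 = (1)·98 + (-2)·39
39 = 1 × 20 + 19  ⟹  19 = (-1)·98 + (3)·39
20 = 1 × 19 + 1  ⟹  1 = (2)·98 + (-5)·39
So (-5)·39 ≡ 1 (mod 98), i.e. 39^(-1) ≡ -5 ≡ 93 (mod 98).
x ≡ 93 × 15 = 1395 ≡ 23 (mod 98).
Check: 39 × 23 = 897 ≡ 15 (mod 98).
Unique solution: x ≡ 23 (mod 98)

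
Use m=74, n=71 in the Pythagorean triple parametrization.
(435, 10508, 10517)

Euclid's formula: a = m² - n², b = 2mn, c = m² + n²
m = 74, n = 71
a = 74² - 71² = 5476 - 5041 = 435
b = 2 × 74 × 71 = 10508
c = 74² + 71² = 5476 + 5041 = 10517
Verification: 435² + 10508² = 189225 + 110418064 = 110607289 = 10517² ✓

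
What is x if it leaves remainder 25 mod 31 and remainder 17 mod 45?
242

Using Chinese Remainder Theorem:
M = 31 × 45 = 1395
M1 = 45, M2 = 31
y1 = 45^(-1) mod 31 = 20
y2 = 31^(-1) mod 45 = 16
x = (25×45×20 + 17×31×16) mod 1395 = 242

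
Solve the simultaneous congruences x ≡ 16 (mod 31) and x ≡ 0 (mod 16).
16

Using Chinese Remainder Theorem:
M = 31 × 16 = 496
M1 = 16, M2 = 31
y1 = 16^(-1) mod 31 = 2
y2 = 31^(-1) mod 16 = 15
x = (16×16×2 + 0×31×15) mod 496 = 16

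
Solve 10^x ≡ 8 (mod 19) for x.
15

Baby-step giant-step with step n = ⌈√19⌉ = 5.
Baby steps 10^j mod 19 (j:value) for j=0..4: 0:1, 1:10, 2:5, 3:12, 4:6.
Giant-step multiplier: 10^(-5) ≡ 10^(18-5) = 10^13 ≡ 13 (mod 19).
Giant steps γ_i = 8·13^i mod 19: γ_0=8, γ_1=9, γ_2=3, γ_3=1 (in table at j=0).
x = i·n + j = 3·5 + 0 = 15.
Check: 10^15 ≡ 8 (mod 19).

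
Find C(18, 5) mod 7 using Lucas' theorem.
0

Using Lucas' theorem:
Write n=18 and k=5 in base 7:
n in base 7: [2, 4]
k in base 7: [0, 5]
C(18,5) mod 7 = ∏ C(n_i, k_i) mod 7
Digit binomials (mod 7): C(2,0) = 1; C(4,5) = 0 (k_i > n_i)
Product: 1 × 0 = 0 ≡ 0 (mod 7)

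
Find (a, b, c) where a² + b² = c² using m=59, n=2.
(3477, 236, 3485)

Euclid's formula: a = m² - n², b = 2mn, c = m² + n²
m = 59, n = 2
a = 59² - 2² = 3481 - 4 = 3477
b = 2 × 59 × 2 = 236
c = 59² + 2² = 3481 + 4 = 3485
Verification: 3477² + 236² = 12089529 + 55696 = 12145225 = 3485² ✓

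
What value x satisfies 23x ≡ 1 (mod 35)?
32

gcd(23, 35) = 1, so the inverse exists.
Extended Euclidean algorithm on (35, 23):
35 = 1 × 23 + 12  ⟹  12 = (1)·35 + (-1)·23
23 = 1 × 12 + 11  ⟹  11 = (-1)·35 + (2)·23
12 = 1 × 11 + 1  ⟹  1 = (2)·35 + (-3)·23
So (-3)·23 ≡ 1 (mod 35), i.e. 23^(-1) ≡ -3 ≡ 32 (mod 35).
Check: 23 × 32 = 736 ≡ 1 (mod 35)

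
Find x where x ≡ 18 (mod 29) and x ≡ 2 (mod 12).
134

Using Chinese Remainder Theorem:
M = 29 × 12 = 348
M1 = 12, M2 = 29
y1 = 12^(-1) mod 29 = 17
y2 = 29^(-1) mod 12 = 5
x = (18×12×17 + 2×29×5) mod 348 = 134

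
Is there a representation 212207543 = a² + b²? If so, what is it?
Not possible

Factorization: 212207543 = 37 × 179^3
By Fermat: n is sum of two squares iff every prime p ≡ 3 (mod 4) appears to even power.
Prime(s) ≡ 3 (mod 4) with odd exponent: [(179, 3)]
Therefore 212207543 cannot be expressed as a² + b².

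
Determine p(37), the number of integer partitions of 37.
21637

p(n) counts ways to write n as a sum of positive integers (order ignored).
Euler's pentagonal recurrence: p(k) = p(k-1) + p(k-2) - p(k-5) - p(k-7) + p(k-12) + p(k-15) - ... (offsets j(3j∓1)/2, signs ++--, p(0)=1, p(<0)=0).
DP table for k = 0..36: p(0)=1, p(1)=1, p(2)=2, p(3)=3, p(4)=5, p(5)=7, p(6)=11, p(7)=15, p(8)=22, p(9)=30, p(10)=42, p(11)=56, p(12)=77, p(13)=101, p(14)=135, p(15)=176, p(16)=231, p(17)=297, p(18)=385, p(19)=490, p(20)=627, p(21)=792, p(22)=1002, p(23)=1255, p(24)=1575, p(25)=1958, p(26)=2436, p(27)=3010, p(28)=3718, p(29)=4565, p(30)=5604, p(31)=6842, p(32)=8349, p(33)=10143, p(34)=12310, p(35)=14883, p(36)=17977.
Final step: p(37) = p(36) + p(35) - p(32) - p(30) + p(25) + p(22) - p(15) - p(11) + p(2)
= 17977 + 14883 - 8349 - 5604 + 1958 + 1002 - 176 - 56 + 2
= 21637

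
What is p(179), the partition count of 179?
625846753120

p(n) counts ways to write n as a sum of positive integers (order ignored).
Euler's pentagonal recurrence: p(k) = p(k-1) + p(k-2) - p(k-5) - p(k-7) + p(k-12) + p(k-15) - ... (offsets j(3j∓1)/2, signs ++--, p(0)=1, p(<0)=0).
DP table for k = 0..178: p(0)=1, p(1)=1, p(2)=2, p(3)=3, p(4)=5, p(5)=7, p(6)=11, p(7)=15, p(8)=22, p(9)=30, p(10)=42, p(11)=56, p(12)=77, p(13)=101, p(14)=135, p(15)=176, p(16)=231, p(17)=297, p(18)=385, p(19)=490, p(20)=627, p(21)=792, p(22)=1002, p(23)=1255, p(24)=1575, p(25)=1958, p(26)=2436, p(27)=3010, p(28)=3718, p(29)=4565, p(30)=5604, p(31)=6842, p(32)=8349, p(33)=10143, p(34)=12310, p(35)=14883, p(36)=17977, p(37)=21637, p(38)=26015, p(39)=31185, p(40)=37338, p(41)=44583, p(42)=53174, p(43)=63261, p(44)=75175, p(45)=89134, p(46)=105558, p(47)=124754, p(48)=147273, p(49)=173525, p(50)=204226, p(51)=239943, p(52)=281589, p(53)=329931, p(54)=386155, p(55)=451276, p(56)=526823, p(57)=614154, p(58)=715220, p(59)=831820, p(60)=966467, p(61)=1121505, p(62)=1300156, p(63)=1505499, p(64)=1741630, p(65)=2012558, p(66)=2323520, p(67)=2679689, p(68)=3087735, p(69)=3554345, p(70)=4087968, p(71)=4697205, p(72)=5392783, p(73)=6185689, p(74)=7089500, p(75)=8118264, p(76)=9289091, p(77)=10619863, p(78)=12132164, p(79)=13848650, p(80)=15796476, p(81)=18004327, p(82)=20506255, p(83)=23338469, p(84)=26543660, p(85)=30167357, p(86)=34262962, p(87)=38887673, p(88)=44108109, p(89)=49995925, p(90)=56634173, p(91)=64112359, p(92)=72533807, p(93)=82010177, p(94)=92669720, p(95)=104651419, p(96)=118114304, p(97)=133230930, p(98)=150198136, p(99)=169229875, p(100)=190569292, p(101)=214481126, p(102)=241265379, p(103)=271248950, p(104)=304801365, p(105)=342325709, p(106)=384276336, p(107)=431149389, p(108)=483502844, p(109)=541946240, p(110)=607163746, p(111)=679903203, p(112)=761002156, p(113)=851376628, p(114)=952050665, p(115)=1064144451, p(116)=1188908248, p(117)=1327710076, p(118)=1482074143, p(119)=1653668665, p(120)=1844349560, p(121)=2056148051, p(122)=2291320912, p(123)=2552338241, p(124)=2841940500, p(125)=3163127352, p(126)=3519222692, p(127)=3913864295, p(128)=4351078600, p(129)=4835271870, p(130)=5371315400, p(131)=5964539504, p(132)=6620830889, p(133)=7346629512, p(134)=8149040695, p(135)=9035836076, p(136)=10015581680, p(137)=11097645016, p(138)=12292341831, p(139)=13610949895, p(140)=15065878135, p(141)=16670689208, p(142)=18440293320, p(143)=20390982757, p(144)=22540654445, p(145)=24908858009, p(146)=27517052599, p(147)=30388671978, p(148)=33549419497, p(149)=37027355200, p(150)=40853235313, p(151)=45060624582, p(152)=49686288421, p(153)=54770336324, p(154)=60356673280, p(155)=66493182097, p(156)=73232243759, p(157)=80630964769, p(158)=88751778802, p(159)=97662728555, p(160)=107438159466, p(161)=118159068427, p(162)=129913904637, p(163)=142798995930, p(164)=156919475295, p(165)=172389800255, p(166)=189334822579, p(167)=207890420102, p(168)=228204732751, p(169)=250438925115, p(170)=274768617130, p(171)=301384802048, p(172)=330495499613, p(173)=362326859895, p(174)=397125074750, p(175)=435157697830, p(176)=476715857290, p(177)=522115831195, p(178)=571701605655.
Final step: p(179) = p(178) + p(177) - p(174) - p(172) + p(167) + p(164) - p(157) - p(153) + p(144) + p(139) - p(128) - p(122) + p(109) + p(102) - p(87) - p(79) + p(62) + p(53) - p(34) - p(24) + p(3)
= 571701605655 + 522115831195 - 397125074750 - 330495499613 + 207890420102 + 156919475295 - 80630964769 - 54770336324 + 22540654445 + 13610949895 - 4351078600 - 2291320912 + 541946240 + 241265379 - 38887673 - 13848650 + 1300156 + 329931 - 12310 - 1575 + 3
= 625846753120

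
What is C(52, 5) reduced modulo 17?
0

Using Lucas' theorem:
Write n=52 and k=5 in base 17:
n in base 17: [3, 1]
k in base 17: [0, 5]
C(52,5) mod 17 = ∏ C(n_i, k_i) mod 17
Digit binomials (mod 17): C(3,0) = 1; C(1,5) = 0 (k_i > n_i)
Product: 1 × 0 = 0 ≡ 0 (mod 17)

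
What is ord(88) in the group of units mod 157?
156

157 is prime, so ord(88) divides φ(157) = 156.
Divisors of 156: 1, 2, 3, 4, 6, 12, 13, 26, 39, 52, 78, 156.
Repeated squaring: 88^1 ≡ 88, 88^2 ≡ 51, 88^4 ≡ 89, 88^8 ≡ 71, 88^16 ≡ 17, 88^32 ≡ 132, 88^64 ≡ 154, 88^128 ≡ 9 (mod 157).
Test 88^d mod 157 for each divisor d in increasing order:
88^1 ≡ 88
88^2 ≡ 51
88^3 = 88^2·88^1 ≡ 92
88^4 ≡ 89
88^6 = 88^4·88^2 ≡ 143
88^12 = 88^8·88^4 ≡ 39
88^13 = 88^8·88^4·88^1 ≡ 135
88^26 = 88^16·88^8·88^2 ≡ 13
88^39 = 88^32·88^4·88^2·88^1 ≡ 28
88^52 = 88^32·88^16·88^4 ≡ 12
88^78 = 88^64·88^8·88^4·88^2 ≡ 156
88^156 = 88^128·88^16·88^8·88^4 ≡ 1  ← first divisor giving 1
The order is 156.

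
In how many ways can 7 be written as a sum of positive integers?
15

p(n) counts ways to write n as a sum of positive integers (order ignored).
Examples: 7; 6 + 1; 5 + 2; 5 + 1 + 1; 4 + 3; ... (15 total)
p(7) = 15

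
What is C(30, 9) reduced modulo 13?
0

Using Lucas' theorem:
Write n=30 and k=9 in base 13:
n in base 13: [2, 4]
k in base 13: [0, 9]
C(30,9) mod 13 = ∏ C(n_i, k_i) mod 13
Digit binomials (mod 13): C(2,0) = 1; C(4,9) = 0 (k_i > n_i)
Product: 1 × 0 = 0 ≡ 0 (mod 13)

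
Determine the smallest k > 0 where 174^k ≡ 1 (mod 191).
190

191 is prime, so ord(174) divides φ(191) = 190.
Divisors of 190: 1, 2, 5, 10, 19, 38, 95, 190.
Repeated squaring: 174^1 ≡ 174, 174^2 ≡ 98, 174^4 ≡ 54, 174^8 ≡ 51, 174^16 ≡ 118, 174^32 ≡ 172, 174^64 ≡ 170, 174^128 ≡ 59 (mod 191).
Test 174^d mod 191 for each divisor d in increasing order:
174^1 ≡ 174
174^2 ≡ 98
174^5 = 174^4·174^1 ≡ 37
174^10 = 174^8·174^2 ≡ 32
174^19 = 174^16·174^2·174^1 ≡ 142
174^38 = 174^32·174^4·174^2 ≡ 109
174^95 = 174^64·174^16·174^8·174^4·174^2·174^1 ≡ 190
174^190 = 174^128·174^32·174^16·174^8·174^4·174^2 ≡ 1  ← first divisor giving 1
The order is 190.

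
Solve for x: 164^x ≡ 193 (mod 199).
116

Baby-step giant-step with step n = ⌈√199⌉ = 15.
Baby steps 164^j mod 199 (j:value) for j=0..14: 0:1, 1:164, 2:31, 3:109, 4:165, 5:195, 6:140, 7:75, 8:161, 9:136, 10:16, 11:37, 12:98, 13:152, 14:53.
Giant-step multiplier: 164^(-15) ≡ 164^(198-15) = 164^183 ≡ 171 (mod 199).
Giant steps γ_i = 193·171^i mod 199: γ_0=193, γ_1=168, γ_2=72, γ_3=173, γ_4=131, γ_5=113, γ_6=20, γ_7=37 (in table at j=11).
x = i·n + j = 7·15 + 11 = 116.
Check: 164^116 ≡ 193 (mod 199).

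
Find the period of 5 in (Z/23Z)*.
22

23 is prime, so ord(5) divides φ(23) = 22.
Divisors of 22: 1, 2, 11, 22.
Repeated squaring: 5^1 ≡ 5, 5^2 ≡ 2, 5^4 ≡ 4, 5^8 ≡ 16, 5^16 ≡ 3 (mod 23).
Test 5^d mod 23 for each divisor d in increasing order:
5^1 ≡ 5
5^2 ≡ 2
5^11 = 5^8·5^2·5^1 ≡ 22
5^22 = 5^16·5^4·5^2 ≡ 1  ← first divisor giving 1
The order is 22.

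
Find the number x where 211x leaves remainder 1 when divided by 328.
171

gcd(211, 328) = 1, so the inverse exists.
Extended Euclidean algorithm on (328, 211):
328 = 1 × 211 + 117  ⟹  117 = (1)·328 + (-1)·211
211 = 1 × 117 + 94  ⟹  94 = (-1)·328 + (2)·211
117 = 1 × 94 + 23  ⟹  23 = (2)·328 + (-3)·211
94 = 4 × 23 + 2  ⟹  2 = (-9)·328 + (14)·211
23 = 11 × 2 + 1  ⟹  1 = (101)·328 + (-157)·211
So (-157)·211 ≡ 1 (mod 328), i.e. 211^(-1) ≡ -157 ≡ 171 (mod 328).
Check: 211 × 171 = 36081 ≡ 1 (mod 328)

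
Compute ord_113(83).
14

113 is prime, so ord(83) divides φ(113) = 112.
Divisors of 112: 1, 2, 4, 7, 8, 14, 16, 28, 56, 112.
Repeated squaring: 83^1 ≡ 83, 83^2 ≡ 109, 83^4 ≡ 16, 83^8 ≡ 30, 83^16 ≡ 109, 83^32 ≡ 16, 83^64 ≡ 30 (mod 113).
Test 83^d mod 113 for each divisor d in increasing order:
83^1 ≡ 83
83^2 ≡ 109
83^4 ≡ 16
83^7 = 83^4·83^2·83^1 ≡ 112
83^8 ≡ 30
83^14 = 83^8·83^4·83^2 ≡ 1  ← first divisor giving 1
The order is 14.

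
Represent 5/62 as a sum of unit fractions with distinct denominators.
1/13 + 1/269 + 1/216814

Greedy algorithm:
5/62: ceiling(62/5) = 13, use 1/13
3/806: ceiling(806/3) = 269, use 1/269
1/216814: ceiling(216814/1) = 216814, use 1/216814
Result: 5/62 = 1/13 + 1/269 + 1/216814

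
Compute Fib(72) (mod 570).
114

Matrix identity: Q^n = [[F_(n+1), F_n], [F_n, F_(n-1)]] with Q = [[1,1],[1,0]].
n = 72 = 1001000₂. Square-and-multiply, entries mod 570:
Q^1 = [[1,1],[1,0]]
Q^2 = (Q^1)² = [[2,1],[1,1]]
Q^4 = (Q^2)² = [[5,3],[3,2]]
Q^9 = (Q^4)²·Q = [[55,34],[34,21]]
Q^18 = (Q^9)² = [[191,304],[304,457]]
Q^36 = (Q^18)² = [[77,342],[342,305]]
Q^72 = (Q^36)² = [[343,114],[114,229]]
F_72 mod 570 = Q^72[0][1] = 114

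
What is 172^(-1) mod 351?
100

gcd(172, 351) = 1, so the inverse exists.
Extended Euclidean algorithm on (351, 172):
351 = 2 × 172 + 7  ⟹  7 = (1)·351 + (-2)·172
172 = 24 × 7 + 4  ⟹  4 = (-24)·351 + (49)·172
7 = 1 × 4 + 3  ⟹  3 = (25)·351 + (-51)·172
4 = 1 × 3 + 1  ⟹  1 = (-49)·351 + (100)·172
So (100)·172 ≡ 1 (mod 351), i.e. 172^(-1) ≡ 100 (mod 351).
Check: 172 × 100 = 17200 ≡ 1 (mod 351)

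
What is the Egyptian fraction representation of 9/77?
1/9 + 1/174 + 1/40194

Greedy algorithm:
9/77: ceiling(77/9) = 9, use 1/9
4/693: ceiling(693/4) = 174, use 1/174
1/40194: ceiling(40194/1) = 40194, use 1/40194
Result: 9/77 = 1/9 + 1/174 + 1/40194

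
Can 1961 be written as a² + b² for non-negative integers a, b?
5² + 44² (a=5, b=44)

Factorization: 1961 = 37 × 53
By Fermat: n is sum of two squares iff every prime p ≡ 3 (mod 4) appears to even power.
All primes ≡ 3 (mod 4) appear to even power.
Search a = 0, 1, 2, … for 1961 - a² a perfect square: first hit at a = 5: 1961 - 25 = 1936 = 44².
1961 = 5² + 44² = 25 + 1936 ✓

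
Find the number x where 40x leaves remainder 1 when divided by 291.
211

gcd(40, 291) = 1, so the inverse exists.
Extended Euclidean algorithm on (291, 40):
291 = 7 × 40 + 11  ⟹  11 = (1)·291 + (-7)·40
40 = 3 × 11 + 7  ⟹  7 = (-3)·291 + (22)·40
11 = 1 × 7 + 4  ⟹  4 = (4)·291 + (-29)·40
7 = 1 × 4 + 3  ⟹  3 = (-7)·291 + (51)·40
4 = 1 × 3 + 1  ⟹  1 = (11)·291 + (-80)·40
So (-80)·40 ≡ 1 (mod 291), i.e. 40^(-1) ≡ -80 ≡ 211 (mod 291).
Check: 40 × 211 = 8440 ≡ 1 (mod 291)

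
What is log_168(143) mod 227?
173

Baby-step giant-step with step n = ⌈√227⌉ = 16.
Baby steps 168^j mod 227 (j:value) for j=0..15: 0:1, 1:168, 2:76, 3:56, 4:101, 5:170, 6:185, 7:208, 8:213, 9:145, 10:71, 11:124, 12:175, 13:117, 14:134, 15:39.
Giant-step multiplier: 168^(-16) ≡ 168^(226-16) = 168^210 ≡ 205 (mod 227).
Giant steps γ_i = 143·205^i mod 227: γ_0=143, γ_1=32, γ_2=204, γ_3=52, γ_4=218, γ_5=198, γ_6=184, γ_7=38, γ_8=72, γ_9=5, γ_10=117 (in table at j=13).
x = i·n + j = 10·16 + 13 = 173.
Check: 168^173 ≡ 143 (mod 227).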